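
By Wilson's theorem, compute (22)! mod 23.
By Wilson's theorem, (22)! ≡ -1 ≡ 22 mod 23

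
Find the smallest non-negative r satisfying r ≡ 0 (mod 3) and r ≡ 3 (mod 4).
M = 3 × 4 = 12. M₁ = 4, y₁ ≡ 1 (mod 3). M₂ = 3, y₂ ≡ 3 (mod 4). r = 0×4×1 + 3×3×3 ≡ 3 (mod 12)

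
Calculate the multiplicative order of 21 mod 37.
Powers of 21 mod 37: 21^1≡21, 21^2≡34, 21^3≡11, 21^4≡9, 21^5≡4, 21^6≡10, 21^7≡25, 21^8≡7, 21^9≡36, 21^10≡16, 21^11≡3, 21^12≡26, 21^13≡28, 21^14≡33, 21^15≡27, 21^16≡12, 21^17≡30, 21^18≡1. ord_37(21) = 18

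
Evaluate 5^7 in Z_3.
Using Fermat: 5^{2} ≡ 1 (mod 3). 7 ≡ 1 (mod 2). So 5^{7} ≡ 5^{1} ≡ 2 (mod 3)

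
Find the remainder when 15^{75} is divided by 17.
By Fermat: 15^{16} ≡ 1 (mod 17). 75 = 4×16 + 11. So 15^{75} ≡ 15^{11} ≡ 9 (mod 17)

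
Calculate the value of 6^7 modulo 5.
Using Fermat: 6^{4} ≡ 1 mod 5. 7 ≡ 3 mod 4. So 6^{7} ≡ 6^{3} ≡ 1 mod 5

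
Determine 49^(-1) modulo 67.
Since 67 is prime, by Fermat 49^(-1) ≡ 49^{65} ≡ 26 mod 67. Verify: 49 × 26 = 1274 ≡ 1 mod 67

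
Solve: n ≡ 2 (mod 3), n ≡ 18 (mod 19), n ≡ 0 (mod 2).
M = 3 × 19 × 2 = 114. M₁ = 38, y₁ ≡ 2 (mod 3). M₂ = 6, y₂ ≡ 16 (mod 19). M₃ = 57, y₃ ≡ 1 (mod 2). n = 2×38×2 + 18×6×16 + 0×57×1 ≡ 56 (mod 114)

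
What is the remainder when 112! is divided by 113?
By Wilson's theorem, (112)! ≡ -1 ≡ 112 mod 113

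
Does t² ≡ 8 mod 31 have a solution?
By Euler's criterion: 8^{15} ≡ 1 mod 31. Since this equals 1, 8 is a QR.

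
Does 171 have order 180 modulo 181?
ord_181(171) divides 180. For each prime q|180: 171^{90}≡180, 171^{60}≡48, 171^{36}≡42, none ≡ 1. So 171 has order 180 and is a primitive root mod 181.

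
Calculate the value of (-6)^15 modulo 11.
Using Fermat: (-6)^{10} ≡ 1 (mod 11). 15 ≡ 5 (mod 10). So (-6)^{15} ≡ (-6)^{5} ≡ 1 (mod 11)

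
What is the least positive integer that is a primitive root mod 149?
g = 2. For each prime q|148: 2^{74}≡148, 2^{4}≡16, none ≡ 1, so ord_149(2) = 148 and 2 is a primitive root.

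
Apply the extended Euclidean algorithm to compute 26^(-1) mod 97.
Extended GCD: 26(-41) + 97(11) = 1. So 26^(-1) ≡ -41 ≡ 56 (mod 97). Verify: 26 × 56 = 1456 ≡ 1 (mod 97)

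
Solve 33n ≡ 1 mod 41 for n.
Since 41 is prime, by Fermat 33^(-1) ≡ 33^{39} ≡ 5 mod 41. Verify: 33 × 5 = 165 ≡ 1 mod 41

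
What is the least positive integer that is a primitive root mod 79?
g = 3. Powers: [3, 9, 27, 2, 6, 18, 54, ...] generates all 78 non-zero residues.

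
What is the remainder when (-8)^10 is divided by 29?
By repeated squaring (mod 29): (-8)^{1}≡21, (-8)^{2}≡6, (-8)^{4}≡7, (-8)^{8}≡20. Then (-8)^{10} = (-8)^{8+2} ≡ 20 × 6 ≡ 4 (mod 29)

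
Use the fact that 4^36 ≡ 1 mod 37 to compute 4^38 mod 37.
By Fermat: 4^{36} ≡ 1 mod 37. So 4^{38} = 4^{36} · 4^{2} ≡ 4^{2} ≡ 16 mod 37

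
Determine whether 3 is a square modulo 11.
By Euler's criterion: 3^{5} ≡ 1 mod 11. Since this equals 1, 3 is a QR.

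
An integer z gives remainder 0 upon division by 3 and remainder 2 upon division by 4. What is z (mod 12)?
M = 3 × 4 = 12. M₁ = 4, y₁ ≡ 1 (mod 3). M₂ = 3, y₂ ≡ 3 (mod 4). z = 0×4×1 + 2×3×3 ≡ 6 (mod 12)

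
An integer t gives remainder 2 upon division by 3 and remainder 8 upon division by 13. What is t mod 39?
M = 3 × 13 = 39. M₁ = 13, y₁ ≡ 1 mod 3. M₂ = 3, y₂ ≡ 9 mod 13. t = 2×13×1 + 8×3×9 ≡ 8 mod 39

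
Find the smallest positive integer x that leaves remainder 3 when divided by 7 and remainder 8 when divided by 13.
M = 7 × 13 = 91. M₁ = 13, y₁ ≡ 6 (mod 7). M₂ = 7, y₂ ≡ 2 (mod 13). x = 3×13×6 + 8×7×2 ≡ 73 (mod 91)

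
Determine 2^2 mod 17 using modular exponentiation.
2^{2} = 4 ≡ 4 (mod 17)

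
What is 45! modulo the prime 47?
(46)! = (45)! × (46) ≡ -1 (mod 47). So (45)! ≡ -1 × (46)^(-1) ≡ (-1)×(-1) = 1 (mod 47)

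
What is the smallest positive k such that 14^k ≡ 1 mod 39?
Powers of 14 mod 39: 14^1≡14, 14^2≡1. So the order of 14 is 2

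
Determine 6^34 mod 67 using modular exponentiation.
By repeated squaring mod 67: 6^{1}≡6, 6^{2}≡36, 6^{4}≡23, 6^{8}≡60, 6^{16}≡49, 6^{32}≡56. Then 6^{34} = 6^{32+2} ≡ 56 × 36 ≡ 6 mod 67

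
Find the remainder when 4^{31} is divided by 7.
By Fermat: 4^{6} ≡ 1 (mod 7). 31 = 5×6 + 1. So 4^{31} ≡ 4^{1} ≡ 4 (mod 7)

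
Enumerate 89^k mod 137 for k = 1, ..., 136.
89^1, 89^2, ..., 89^{136} mod 137: [89, 112, 104, 77, 3, 130, 62, 38, 94, 9, 116, 49, 114, 8, 27, 74, 10, 68, 24, 81, 85, 30, 67, 72, 106, 118, 90, 64, 79, 44, 80, 133, 55, 100, 132, 103, 125, 28, 26, 122, 35, 101, 84, 78, 92, 105, 29, 115, 97, 2, 41, 87, 71, 17, 6, 123, 124, 76, 51, 18, 95, 98, 91, 16, 54, 11, 20, 136, 48, 25, 33, 60, 134, 7, 75, 99, 43, 128, 21, 88, 23, 129, 110, 63, 127, 69, 113, 56, 52, 107, 70, 65, 31, 19, 47, 73, 58, 93, 57, 4, 82, 37, 5, 34, 12, 109, 111, 15, 102, 36, 53, 59, 45, 32, 108, 22, 40, 135, 96, 50, 66, 120, 131, 14, 13, 61, 86, 119, 42, 39, 46, 121, 83, 126, 117, 1]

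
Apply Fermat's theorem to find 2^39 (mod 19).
By Fermat: 2^{18} ≡ 1 (mod 19). 39 = 2×18 + 3. So 2^{39} ≡ 2^{3} ≡ 8 (mod 19)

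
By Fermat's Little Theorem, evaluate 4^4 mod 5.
By Fermat's Little Theorem, 4^{4} ≡ 1 mod 5 since 5 is prime and gcd(4, 5) = 1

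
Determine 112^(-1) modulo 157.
Since 157 is prime, by Fermat 112^(-1) ≡ 112^{155} ≡ 150 mod 157. Verify: 112 × 150 = 16800 ≡ 1 mod 157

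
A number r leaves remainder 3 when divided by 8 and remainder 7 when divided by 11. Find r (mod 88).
M = 8 × 11 = 88. M₁ = 11, y₁ ≡ 3 (mod 8). M₂ = 8, y₂ ≡ 7 (mod 11). r = 3×11×3 + 7×8×7 ≡ 51 (mod 88)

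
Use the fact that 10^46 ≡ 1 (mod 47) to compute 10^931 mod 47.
By Fermat: 10^{46} ≡ 1 (mod 47). 931 ≡ 11 (mod 46). So 10^{931} ≡ 10^{11} ≡ 22 (mod 47)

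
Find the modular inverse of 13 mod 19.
Since 19 is prime, by Fermat 13^(-1) ≡ 13^{17} ≡ 3 mod 19. Verify: 13 × 3 = 39 ≡ 1 mod 19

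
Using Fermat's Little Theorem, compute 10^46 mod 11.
By Fermat: 10^{10} ≡ 1 mod 11. 46 = 4×10 + 6. So 10^{46} ≡ 10^{6} ≡ 1 mod 11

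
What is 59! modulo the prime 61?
(60)! = (59)! × (60) ≡ -1 (mod 61). So (59)! ≡ -1 × (60)^(-1) ≡ (-1)×(-1) = 1 (mod 61)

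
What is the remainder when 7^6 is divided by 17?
By repeated squaring (mod 17): 7^{1}≡7, 7^{2}≡15, 7^{4}≡4. Then 7^{6} = 7^{4+2} ≡ 4 × 15 ≡ 9 (mod 17)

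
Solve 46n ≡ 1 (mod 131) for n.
Since 131 is prime, by Fermat 46^(-1) ≡ 46^{129} ≡ 94 (mod 131). Verify: 46 × 94 = 4324 ≡ 1 (mod 131)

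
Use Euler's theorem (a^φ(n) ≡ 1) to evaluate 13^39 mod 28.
By Euler: 13^{12} ≡ 1 (mod 28) since gcd(13, 28) = 1. 39 = 3×12 + 3. So 13^{39} ≡ 13^{3} ≡ 13 (mod 28)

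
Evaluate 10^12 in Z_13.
Using Fermat: 10^{12} ≡ 1 mod 13. 12 ≡ 0 mod 12. So 10^{12} ≡ 10^{0} ≡ 1 mod 13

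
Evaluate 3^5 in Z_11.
By repeated squaring (mod 11): 3^{1}≡3, 3^{2}≡9, 3^{4}≡4. Then 3^{5} = 3^{4+1} ≡ 4 × 3 ≡ 1 (mod 11)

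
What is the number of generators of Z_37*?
A prime p has φ(p-1) primitive roots; here φ(36) = 12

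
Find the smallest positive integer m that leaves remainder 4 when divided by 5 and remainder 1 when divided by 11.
M = 5 × 11 = 55. M₁ = 11, y₁ ≡ 1 mod 5. M₂ = 5, y₂ ≡ 9 mod 11. m = 4×11×1 + 1×5×9 ≡ 34 mod 55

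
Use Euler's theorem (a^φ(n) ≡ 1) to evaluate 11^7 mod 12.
By Euler: 11^{4} ≡ 1 mod 12 since gcd(11, 12) = 1. 7 = 1×4 + 3. So 11^{7} ≡ 11^{3} ≡ 11 mod 12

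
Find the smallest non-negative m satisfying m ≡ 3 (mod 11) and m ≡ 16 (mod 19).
M = 11 × 19 = 209. M₁ = 19, y₁ ≡ 7 (mod 11). M₂ = 11, y₂ ≡ 7 (mod 19). m = 3×19×7 + 16×11×7 ≡ 168 (mod 209)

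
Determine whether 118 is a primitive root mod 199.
ord_199(118) divides 198. For each prime q|198: 118^{99}≡198, 118^{66}≡106, 118^{18}≡62, none ≡ 1. So 118 has order 198 and is a primitive root mod 199.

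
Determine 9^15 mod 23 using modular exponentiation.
By repeated squaring (mod 23): 9^{1}≡9, 9^{2}≡12, 9^{4}≡6, 9^{8}≡13. Then 9^{15} = 9^{8+4+2+1} ≡ 13 × 6 × 12 × 9 ≡ 6 (mod 23)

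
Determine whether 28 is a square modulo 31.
By Euler's criterion: 28^{15} ≡ 1 (mod 31). Since this equals 1, 28 is a QR.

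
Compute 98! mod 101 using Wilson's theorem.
(100)! = (98)! × (99) × (100) ≡ -1 mod 101. So (98)! ≡ -1 × [(100)(99)]^(-1) ≡ 50 mod 101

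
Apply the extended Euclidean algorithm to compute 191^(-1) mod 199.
Extended GCD: 191(-25) + 199(24) = 1. So 191^(-1) ≡ -25 ≡ 174 mod 199. Verify: 191 × 174 = 33234 ≡ 1 mod 199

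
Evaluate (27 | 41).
(27/41) = 27^{20} mod 41 = -1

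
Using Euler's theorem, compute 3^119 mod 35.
By Euler: 3^{24} ≡ 1 (mod 35) since gcd(3, 35) = 1. 119 = 4×24 + 23. So 3^{119} ≡ 3^{23} ≡ 12 (mod 35)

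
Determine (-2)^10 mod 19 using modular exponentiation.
By repeated squaring mod 19: (-2)^{1}≡17, (-2)^{2}≡4, (-2)^{4}≡16, (-2)^{8}≡9. Then (-2)^{10} = (-2)^{8+2} ≡ 9 × 4 ≡ 17 mod 19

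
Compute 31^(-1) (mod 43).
Since 43 is prime, by Fermat 31^(-1) ≡ 31^{41} ≡ 25 (mod 43). Verify: 31 × 25 = 775 ≡ 1 (mod 43)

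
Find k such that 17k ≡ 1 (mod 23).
Since 23 is prime, by Fermat 17^(-1) ≡ 17^{21} ≡ 19 (mod 23). Verify: 17 × 19 = 323 ≡ 1 (mod 23)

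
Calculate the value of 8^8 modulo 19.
By repeated squaring mod 19: 8^{1}≡8, 8^{2}≡7, 8^{4}≡11, 8^{8}≡7. So 8^{8} ≡ 7 mod 19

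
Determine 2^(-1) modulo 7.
Since 7 is prime, by Fermat 2^(-1) ≡ 2^{5} ≡ 4 mod 7. Verify: 2 × 4 = 8 ≡ 1 mod 7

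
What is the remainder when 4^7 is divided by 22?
By repeated squaring (mod 22): 4^{1}≡4, 4^{2}≡16, 4^{4}≡14. Then 4^{7} = 4^{4+2+1} ≡ 14 × 16 × 4 ≡ 16 (mod 22)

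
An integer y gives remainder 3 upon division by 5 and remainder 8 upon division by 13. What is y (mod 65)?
M = 5 × 13 = 65. M₁ = 13, y₁ ≡ 2 (mod 5). M₂ = 5, y₂ ≡ 8 (mod 13). y = 3×13×2 + 8×5×8 ≡ 8 (mod 65)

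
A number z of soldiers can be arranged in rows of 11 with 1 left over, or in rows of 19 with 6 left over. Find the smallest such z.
M = 11 × 19 = 209. M₁ = 19, y₁ ≡ 7 mod 11. M₂ = 11, y₂ ≡ 7 mod 19. z = 1×19×7 + 6×11×7 ≡ 177 mod 209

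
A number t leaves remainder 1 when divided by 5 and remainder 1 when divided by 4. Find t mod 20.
M = 5 × 4 = 20. M₁ = 4, y₁ ≡ 4 mod 5. M₂ = 5, y₂ ≡ 1 mod 4. t = 1×4×4 + 1×5×1 ≡ 1 mod 20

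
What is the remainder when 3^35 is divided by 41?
By repeated squaring mod 41: 3^{1}≡3, 3^{2}≡9, 3^{4}≡40, 3^{8}≡1, 3^{16}≡1, 3^{32}≡1. Then 3^{35} = 3^{32+2+1} ≡ 1 × 9 × 3 ≡ 27 mod 41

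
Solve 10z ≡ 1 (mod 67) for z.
Since 67 is prime, by Fermat 10^(-1) ≡ 10^{65} ≡ 47 (mod 67). Verify: 10 × 47 = 470 ≡ 1 (mod 67)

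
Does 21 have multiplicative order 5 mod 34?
Powers of 21 mod 34: 21^1≡21, 21^2≡33, 21^3≡13, 21^4≡1. Already 21^4≡1, so the order is 4 < 5. No, the actual order is 4.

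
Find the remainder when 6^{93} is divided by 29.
By Fermat: 6^{28} ≡ 1 (mod 29). 93 = 3×28 + 9. So 6^{93} ≡ 6^{9} ≡ 22 (mod 29)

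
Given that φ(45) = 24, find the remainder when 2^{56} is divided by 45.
By Euler: 2^{24} ≡ 1 mod 45 since gcd(2, 45) = 1. 56 = 2×24 + 8. So 2^{56} ≡ 2^{8} ≡ 31 mod 45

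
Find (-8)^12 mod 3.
Using Fermat: (-8)^{2} ≡ 1 mod 3. 12 ≡ 0 mod 2. So (-8)^{12} ≡ (-8)^{0} ≡ 1 mod 3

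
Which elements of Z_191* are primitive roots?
There are φ(190) = 72 primitive roots mod 191: {19, 21, 22, 28, 29, 33, 35, 42, 44, 47, 53, 56, 57, 58, 61, 62, 63, 71, 73, 74, 76, 83, 87, 88, 89, 91, 93, 94, 95, 99, 101, 105, 106, 110, 111, 112, 113, 114, 116, 119, 123, 124, 126, 127, 131, 132, 137, 140, 141, 143, 145, 146, 148, 151, 157, 164, 165, 167, 168, 171, 173, 174, 175, 176, 178, 179, 181, 182, 183, 187, 188, 189}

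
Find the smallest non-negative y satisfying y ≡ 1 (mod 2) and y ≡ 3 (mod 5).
M = 2 × 5 = 10. M₁ = 5, y₁ ≡ 1 (mod 2). M₂ = 2, y₂ ≡ 3 (mod 5). y = 1×5×1 + 3×2×3 ≡ 3 (mod 10)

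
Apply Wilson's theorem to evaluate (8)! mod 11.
(10)! = (8)! × (9) × (10) ≡ -1 (mod 11). So (8)! ≡ -1 × [(10)(9)]^(-1) ≡ 5 (mod 11)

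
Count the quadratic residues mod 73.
Exactly half the non-zero residues mod a prime are QRs: (73-1)/2 = 36.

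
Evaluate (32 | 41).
(32/41) = 32^{20} mod 41 = 1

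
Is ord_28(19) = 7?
Powers of 19 mod 28: 19^1≡19, 19^2≡25, 19^3≡27, 19^4≡9, 19^5≡3, 19^6≡1. Already 19^6≡1, so the order is 6 < 7. No, the actual order is 6.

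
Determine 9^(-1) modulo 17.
Since 17 is prime, by Fermat 9^(-1) ≡ 9^{15} ≡ 2 (mod 17). Verify: 9 × 2 = 18 ≡ 1 (mod 17)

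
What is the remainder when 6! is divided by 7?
By Wilson's theorem, (6)! ≡ -1 ≡ 6 mod 7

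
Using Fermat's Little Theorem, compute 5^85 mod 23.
By Fermat: 5^{22} ≡ 1 (mod 23). 85 = 3×22 + 19. So 5^{85} ≡ 5^{19} ≡ 7 (mod 23)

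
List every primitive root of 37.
There are φ(36) = 12 primitive roots mod 37: {2, 5, 13, 15, 17, 18, 19, 20, 22, 24, 32, 35}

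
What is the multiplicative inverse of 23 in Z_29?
Since 29 is prime, by Fermat 23^(-1) ≡ 23^{27} ≡ 24 mod 29. Verify: 23 × 24 = 552 ≡ 1 mod 29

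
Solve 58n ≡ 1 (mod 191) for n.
Since 191 is prime, by Fermat 58^(-1) ≡ 58^{189} ≡ 56 (mod 191). Verify: 58 × 56 = 3248 ≡ 1 (mod 191)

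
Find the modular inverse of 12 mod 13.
Since 13 is prime, by Fermat 12^(-1) ≡ 12^{11} ≡ 12 mod 13. Verify: 12 × 12 = 144 ≡ 1 mod 13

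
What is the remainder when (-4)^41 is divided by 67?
By repeated squaring (mod 67): (-4)^{1}≡63, (-4)^{2}≡16, (-4)^{4}≡55, (-4)^{8}≡10, (-4)^{16}≡33, (-4)^{32}≡17. Then (-4)^{41} = (-4)^{32+8+1} ≡ 17 × 10 × 63 ≡ 57 (mod 67)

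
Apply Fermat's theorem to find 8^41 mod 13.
By Fermat: 8^{12} ≡ 1 mod 13. 41 = 3×12 + 5. So 8^{41} ≡ 8^{5} ≡ 8 mod 13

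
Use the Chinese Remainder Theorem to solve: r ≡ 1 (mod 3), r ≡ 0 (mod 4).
M = 3 × 4 = 12. M₁ = 4, y₁ ≡ 1 (mod 3). M₂ = 3, y₂ ≡ 3 (mod 4). r = 1×4×1 + 0×3×3 ≡ 4 (mod 12)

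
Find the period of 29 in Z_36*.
Powers of 29 mod 36: 29^1≡29, 29^2≡13, 29^3≡17, 29^4≡25, 29^5≡5, 29^6≡1. ord_36(29) = 6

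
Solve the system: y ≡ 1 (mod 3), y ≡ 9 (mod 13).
M = 3 × 13 = 39. M₁ = 13, y₁ ≡ 1 (mod 3). M₂ = 3, y₂ ≡ 9 (mod 13). y = 1×13×1 + 9×3×9 ≡ 22 (mod 39)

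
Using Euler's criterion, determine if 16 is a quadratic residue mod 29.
By Euler's criterion: 16^{14} ≡ 1 (mod 29). Since this equals 1, 16 is a QR.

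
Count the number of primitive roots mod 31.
There are φ(31-1) = φ(30) = 8 primitive roots modulo 31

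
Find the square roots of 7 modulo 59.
The square roots of 7 mod 59 are 19 and 40. Verify: 19² = 361 ≡ 7 mod 59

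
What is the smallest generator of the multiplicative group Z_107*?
g = 2. For each prime q|106: 2^{53}≡106, 2^{2}≡4, none ≡ 1, so ord_107(2) = 106 and 2 is a primitive root.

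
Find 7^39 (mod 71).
By repeated squaring (mod 71): 7^{1}≡7, 7^{2}≡49, 7^{4}≡58, 7^{8}≡27, 7^{16}≡19, 7^{32}≡6. Then 7^{39} = 7^{32+4+2+1} ≡ 6 × 58 × 49 × 7 ≡ 13 (mod 71)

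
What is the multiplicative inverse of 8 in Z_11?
Since 11 is prime, by Fermat 8^(-1) ≡ 8^{9} ≡ 7 mod 11. Verify: 8 × 7 = 56 ≡ 1 mod 11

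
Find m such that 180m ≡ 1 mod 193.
Since 193 is prime, by Fermat 180^(-1) ≡ 180^{191} ≡ 89 mod 193. Verify: 180 × 89 = 16020 ≡ 1 mod 193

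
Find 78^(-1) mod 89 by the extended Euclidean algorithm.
Extended GCD: 78(8) + 89(-7) = 1. So 78^(-1) ≡ 8 mod 89. Verify: 78 × 8 = 624 ≡ 1 mod 89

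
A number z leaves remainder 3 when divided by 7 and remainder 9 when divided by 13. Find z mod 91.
M = 7 × 13 = 91. M₁ = 13, y₁ ≡ 6 mod 7. M₂ = 7, y₂ ≡ 2 mod 13. z = 3×13×6 + 9×7×2 ≡ 87 mod 91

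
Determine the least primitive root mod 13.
g = 2. Powers: [2, 4, 8, 3, 6, 12, 11, 9, ...] generates all 12 non-zero residues.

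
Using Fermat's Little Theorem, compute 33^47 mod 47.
By Fermat: 33^{46} ≡ 1 mod 47. So 33^{47} = 33^{46} · 33^{1} ≡ 33^{1} ≡ 33 mod 47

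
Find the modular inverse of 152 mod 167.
Since 167 is prime, by Fermat 152^(-1) ≡ 152^{165} ≡ 89 mod 167. Verify: 152 × 89 = 13528 ≡ 1 mod 167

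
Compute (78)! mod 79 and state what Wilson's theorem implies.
(78)! mod 79 = 78. Since this equals -1 mod 79, Wilson confirms 79 is prime.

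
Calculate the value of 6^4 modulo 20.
6^{4} = 1296 ≡ 16 mod 20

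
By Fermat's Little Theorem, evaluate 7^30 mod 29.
By Fermat: 7^{28} ≡ 1 (mod 29). So 7^{30} = 7^{28} · 7^{2} ≡ 7^{2} ≡ 20 (mod 29)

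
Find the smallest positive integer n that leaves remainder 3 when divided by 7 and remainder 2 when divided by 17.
M = 7 × 17 = 119. M₁ = 17, y₁ ≡ 5 mod 7. M₂ = 7, y₂ ≡ 5 mod 17. n = 3×17×5 + 2×7×5 ≡ 87 mod 119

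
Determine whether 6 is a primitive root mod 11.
ord_11(6) divides 10. For each prime q|10: 6^{5}≡10, 6^{2}≡3, none ≡ 1. So 6 has order 10 and is a primitive root mod 11.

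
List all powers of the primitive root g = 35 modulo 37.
35^1, 35^2, ..., 35^{36} mod 37: [35, 4, 29, 16, 5, 27, 20, 34, 6, 25, 24, 26, 22, 30, 14, 9, 19, 36, 2, 33, 8, 21, 32, 10, 17, 3, 31, 12, 13, 11, 15, 7, 23, 28, 18, 1]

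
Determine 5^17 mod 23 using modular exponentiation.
By repeated squaring mod 23: 5^{1}≡5, 5^{2}≡2, 5^{4}≡4, 5^{8}≡16, 5^{16}≡3. Then 5^{17} = 5^{16+1} ≡ 3 × 5 ≡ 15 mod 23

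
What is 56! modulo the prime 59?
(58)! = (56)! × (57) × (58) ≡ -1 mod 59. So (56)! ≡ -1 × [(58)(57)]^(-1) ≡ 29 mod 59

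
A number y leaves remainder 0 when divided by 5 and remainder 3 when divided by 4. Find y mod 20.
M = 5 × 4 = 20. M₁ = 4, y₁ ≡ 4 mod 5. M₂ = 5, y₂ ≡ 1 mod 4. y = 0×4×4 + 3×5×1 ≡ 15 mod 20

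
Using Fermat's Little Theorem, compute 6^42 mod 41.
By Fermat: 6^{40} ≡ 1 (mod 41). So 6^{42} = 6^{40} · 6^{2} ≡ 6^{2} ≡ 36 (mod 41)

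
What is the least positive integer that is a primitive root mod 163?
g = 2. Powers: [2, 4, 8, 16, 32, 64, 128, 93, ...] generates all 162 non-zero residues.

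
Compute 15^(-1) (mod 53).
Since 53 is prime, by Fermat 15^(-1) ≡ 15^{51} ≡ 46 (mod 53). Verify: 15 × 46 = 690 ≡ 1 (mod 53)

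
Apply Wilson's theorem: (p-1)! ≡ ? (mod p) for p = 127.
By Wilson's theorem, (126)! ≡ -1 ≡ 126 mod 127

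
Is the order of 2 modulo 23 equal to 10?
Powers of 2 mod 23: 2^1≡2, 2^2≡4, 2^3≡8, 2^4≡16, 2^5≡9, 2^6≡18, 2^7≡13, 2^8≡3, 2^9≡6, 2^10≡12, 2^11≡1. 2^10≡12≢1, so ord ≠ 10. No, the actual order is 11.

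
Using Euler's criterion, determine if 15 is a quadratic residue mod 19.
By Euler's criterion: 15^{9} ≡ 18 (mod 19). Since this equals -1 (≡ 18), 15 is not a QR.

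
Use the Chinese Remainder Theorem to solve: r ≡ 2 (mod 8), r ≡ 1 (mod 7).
M = 8 × 7 = 56. M₁ = 7, y₁ ≡ 7 (mod 8). M₂ = 8, y₂ ≡ 1 (mod 7). r = 2×7×7 + 1×8×1 ≡ 50 (mod 56)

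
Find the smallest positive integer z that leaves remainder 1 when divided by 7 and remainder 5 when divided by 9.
M = 7 × 9 = 63. M₁ = 9, y₁ ≡ 4 (mod 7). M₂ = 7, y₂ ≡ 4 (mod 9). z = 1×9×4 + 5×7×4 ≡ 50 (mod 63)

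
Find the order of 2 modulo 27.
Powers of 2 mod 27: 2^1≡2, 2^2≡4, 2^3≡8, 2^4≡16, 2^5≡5, 2^6≡10, 2^7≡20, 2^8≡13, 2^9≡26, 2^10≡25, 2^11≡23, 2^12≡19, 2^13≡11, 2^14≡22, 2^15≡17, 2^16≡7, 2^17≡14, 2^18≡1. So the order of 2 is 18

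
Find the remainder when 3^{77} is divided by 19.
By Fermat: 3^{18} ≡ 1 (mod 19). 77 = 4×18 + 5. So 3^{77} ≡ 3^{5} ≡ 15 (mod 19)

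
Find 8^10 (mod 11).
Using Fermat: 8^{10} ≡ 1 (mod 11). 10 ≡ 0 (mod 10). So 8^{10} ≡ 8^{0} ≡ 1 (mod 11)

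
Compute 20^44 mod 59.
By repeated squaring mod 59: 20^{1}≡20, 20^{2}≡46, 20^{4}≡51, 20^{8}≡5, 20^{16}≡25, 20^{32}≡35. Then 20^{44} = 20^{32+8+4} ≡ 35 × 5 × 51 ≡ 16 mod 59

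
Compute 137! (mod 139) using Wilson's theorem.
(138)! = (137)! × (138) ≡ -1 (mod 139). So (137)! ≡ -1 × (138)^(-1) ≡ (-1)×(-1) = 1 (mod 139)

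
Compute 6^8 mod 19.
By repeated squaring mod 19: 6^{1}≡6, 6^{2}≡17, 6^{4}≡4, 6^{8}≡16. So 6^{8} ≡ 16 mod 19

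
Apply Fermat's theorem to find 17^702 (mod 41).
By Fermat: 17^{40} ≡ 1 (mod 41). 702 ≡ 22 (mod 40). So 17^{702} ≡ 17^{22} ≡ 39 (mod 41)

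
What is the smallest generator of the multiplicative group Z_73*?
g = 5. For each prime q|72: 5^{36}≡72, 5^{24}≡8, none ≡ 1, so ord_73(5) = 72 and 5 is a primitive root.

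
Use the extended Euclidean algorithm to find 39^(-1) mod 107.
Extended GCD: 39(11) + 107(-4) = 1. So 39^(-1) ≡ 11 (mod 107). Verify: 39 × 11 = 429 ≡ 1 (mod 107)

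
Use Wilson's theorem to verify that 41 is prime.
(40)! mod 41 = 40. Since this equals -1 mod 41, Wilson confirms 41 is prime.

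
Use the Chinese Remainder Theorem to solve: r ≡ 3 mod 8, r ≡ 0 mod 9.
M = 8 × 9 = 72. M₁ = 9, y₁ ≡ 1 mod 8. M₂ = 8, y₂ ≡ 8 mod 9. r = 3×9×1 + 0×8×8 ≡ 27 mod 72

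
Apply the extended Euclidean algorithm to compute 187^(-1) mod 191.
Extended GCD: 187(-48) + 191(47) = 1. So 187^(-1) ≡ -48 ≡ 143 mod 191. Verify: 187 × 143 = 26741 ≡ 1 mod 191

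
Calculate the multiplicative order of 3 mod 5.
Powers of 3 mod 5: 3^1≡3, 3^2≡4, 3^3≡2, 3^4≡1. Order = 4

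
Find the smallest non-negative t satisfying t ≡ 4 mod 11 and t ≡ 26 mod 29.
M = 11 × 29 = 319. M₁ = 29, y₁ ≡ 8 mod 11. M₂ = 11, y₂ ≡ 8 mod 29. t = 4×29×8 + 26×11×8 ≡ 26 mod 319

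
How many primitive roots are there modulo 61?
There are φ(61-1) = φ(60) = 16 primitive roots modulo 61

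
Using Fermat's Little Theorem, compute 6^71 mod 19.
By Fermat: 6^{18} ≡ 1 (mod 19). 71 = 3×18 + 17. So 6^{71} ≡ 6^{17} ≡ 16 (mod 19)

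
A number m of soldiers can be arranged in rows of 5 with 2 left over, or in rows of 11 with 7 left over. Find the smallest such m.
M = 5 × 11 = 55. M₁ = 11, y₁ ≡ 1 (mod 5). M₂ = 5, y₂ ≡ 9 (mod 11). m = 2×11×1 + 7×5×9 ≡ 7 (mod 55)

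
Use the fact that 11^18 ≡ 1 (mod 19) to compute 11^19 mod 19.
By Fermat: 11^{18} ≡ 1 (mod 19). So 11^{19} = 11^{18} · 11^{1} ≡ 11^{1} ≡ 11 (mod 19)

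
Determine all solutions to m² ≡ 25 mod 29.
The square roots of 25 mod 29 are 24 and 5. Verify: 24² = 576 ≡ 25 mod 29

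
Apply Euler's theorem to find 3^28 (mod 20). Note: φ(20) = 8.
By Euler: 3^{8} ≡ 1 (mod 20) since gcd(3, 20) = 1. 28 = 3×8 + 4. So 3^{28} ≡ 3^{4} ≡ 1 (mod 20)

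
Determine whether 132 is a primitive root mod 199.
132^{33} ≡ 1 (mod 199) and 33 < 198, so ord_199(132) = 33 ≠ 198 and 132 is not a primitive root.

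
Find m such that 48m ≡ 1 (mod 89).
Since 89 is prime, by Fermat 48^(-1) ≡ 48^{87} ≡ 13 (mod 89). Verify: 48 × 13 = 624 ≡ 1 (mod 89)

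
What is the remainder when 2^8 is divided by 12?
By repeated squaring mod 12: 2^{1}≡2, 2^{2}≡4, 2^{4}≡4, 2^{8}≡4. So 2^{8} ≡ 4 mod 12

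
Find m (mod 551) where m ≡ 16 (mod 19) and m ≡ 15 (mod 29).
M = 19 × 29 = 551. M₁ = 29, y₁ ≡ 2 (mod 19). M₂ = 19, y₂ ≡ 26 (mod 29). m = 16×29×2 + 15×19×26 ≡ 73 (mod 551)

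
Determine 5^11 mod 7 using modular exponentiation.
Using Fermat: 5^{6} ≡ 1 mod 7. 11 ≡ 5 mod 6. So 5^{11} ≡ 5^{5} ≡ 3 mod 7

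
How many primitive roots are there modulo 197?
A prime p has φ(p-1) primitive roots; here φ(196) = 84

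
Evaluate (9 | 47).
(9/47) = 9^{23} mod 47 = 1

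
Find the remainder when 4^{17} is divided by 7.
By Fermat: 4^{6} ≡ 1 mod 7. 17 = 2×6 + 5. So 4^{17} ≡ 4^{5} ≡ 2 mod 7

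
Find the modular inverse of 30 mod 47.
Since 47 is prime, by Fermat 30^(-1) ≡ 30^{45} ≡ 11 (mod 47). Verify: 30 × 11 = 330 ≡ 1 (mod 47)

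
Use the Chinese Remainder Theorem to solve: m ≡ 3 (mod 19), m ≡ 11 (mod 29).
M = 19 × 29 = 551. M₁ = 29, y₁ ≡ 2 (mod 19). M₂ = 19, y₂ ≡ 26 (mod 29). m = 3×29×2 + 11×19×26 ≡ 98 (mod 551)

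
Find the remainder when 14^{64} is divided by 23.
By Fermat: 14^{22} ≡ 1 (mod 23). 64 = 2×22 + 20. So 14^{64} ≡ 14^{20} ≡ 2 (mod 23)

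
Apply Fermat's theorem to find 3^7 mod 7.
By Fermat: 3^{6} ≡ 1 mod 7. So 3^{7} = 3^{6} · 3^{1} ≡ 3^{1} ≡ 3 mod 7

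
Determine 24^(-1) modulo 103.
Since 103 is prime, by Fermat 24^(-1) ≡ 24^{101} ≡ 73 (mod 103). Verify: 24 × 73 = 1752 ≡ 1 (mod 103)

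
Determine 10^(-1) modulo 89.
Since 89 is prime, by Fermat 10^(-1) ≡ 10^{87} ≡ 9 (mod 89). Verify: 10 × 9 = 90 ≡ 1 (mod 89)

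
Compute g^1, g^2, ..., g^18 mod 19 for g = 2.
2^1, 2^2, ..., 2^{18} mod 19: [2, 4, 8, 16, 13, 7, 14, 9, 18, 17, 15, 11, 3, 6, 12, 5, 10, 1]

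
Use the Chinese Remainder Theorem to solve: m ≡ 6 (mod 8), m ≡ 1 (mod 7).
M = 8 × 7 = 56. M₁ = 7, y₁ ≡ 7 (mod 8). M₂ = 8, y₂ ≡ 1 (mod 7). m = 6×7×7 + 1×8×1 ≡ 22 (mod 56)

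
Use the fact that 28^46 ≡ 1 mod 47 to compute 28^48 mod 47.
By Fermat: 28^{46} ≡ 1 mod 47. So 28^{48} = 28^{46} · 28^{2} ≡ 28^{2} ≡ 32 mod 47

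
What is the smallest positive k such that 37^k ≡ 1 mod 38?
Powers of 37 mod 38: 37^1≡37, 37^2≡1. So the order of 37 is 2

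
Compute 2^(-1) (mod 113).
Since 113 is prime, by Fermat 2^(-1) ≡ 2^{111} ≡ 57 (mod 113). Verify: 2 × 57 = 114 ≡ 1 (mod 113)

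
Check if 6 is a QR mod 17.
By Euler's criterion: 6^{8} ≡ 16 (mod 17). Since this equals -1 (≡ 16), 6 is not a QR.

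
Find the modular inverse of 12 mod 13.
Since 13 is prime, by Fermat 12^(-1) ≡ 12^{11} ≡ 12 (mod 13). Verify: 12 × 12 = 144 ≡ 1 (mod 13)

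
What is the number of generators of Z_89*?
Number of primitive roots mod 89 = φ(p-1) = φ(88) = 40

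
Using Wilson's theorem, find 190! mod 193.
(192)! = (190)! × (191) × (192) ≡ -1 (mod 193). So (190)! ≡ -1 × [(192)(191)]^(-1) ≡ 96 (mod 193)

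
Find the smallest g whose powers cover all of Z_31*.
g = 3. Powers: [3, 9, 27, 19, 26, 16, 17, 20, 29, ...] generates all 30 non-zero residues.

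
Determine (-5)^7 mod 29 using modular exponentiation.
By repeated squaring (mod 29): (-5)^{1}≡24, (-5)^{2}≡25, (-5)^{4}≡16. Then (-5)^{7} = (-5)^{4+2+1} ≡ 16 × 25 × 24 ≡ 1 (mod 29)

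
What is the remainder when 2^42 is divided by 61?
By repeated squaring (mod 61): 2^{1}≡2, 2^{2}≡4, 2^{4}≡16, 2^{8}≡12, 2^{16}≡22, 2^{32}≡57. Then 2^{42} = 2^{32+8+2} ≡ 57 × 12 × 4 ≡ 52 (mod 61)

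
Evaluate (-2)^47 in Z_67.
By repeated squaring (mod 67): (-2)^{1}≡65, (-2)^{2}≡4, (-2)^{4}≡16, (-2)^{8}≡55, (-2)^{16}≡10, (-2)^{32}≡33. Then (-2)^{47} = (-2)^{32+8+4+2+1} ≡ 33 × 55 × 16 × 4 × 65 ≡ 36 (mod 67)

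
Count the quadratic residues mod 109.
Exactly half the non-zero residues mod a prime are QRs: (109-1)/2 = 54.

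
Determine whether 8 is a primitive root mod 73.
8^{3} ≡ 1 (mod 73) and 3 < 72, so ord_73(8) = 3 ≠ 72 and 8 is not a primitive root.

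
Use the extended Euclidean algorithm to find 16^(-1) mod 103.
Extended GCD: 16(-45) + 103(7) = 1. So 16^(-1) ≡ -45 ≡ 58 mod 103. Verify: 16 × 58 = 928 ≡ 1 mod 103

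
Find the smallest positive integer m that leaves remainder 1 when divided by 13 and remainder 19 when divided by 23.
M = 13 × 23 = 299. M₁ = 23, y₁ ≡ 4 (mod 13). M₂ = 13, y₂ ≡ 16 (mod 23). m = 1×23×4 + 19×13×16 ≡ 157 (mod 299)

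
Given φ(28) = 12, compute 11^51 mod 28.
By Euler: 11^{12} ≡ 1 mod 28 since gcd(11, 28) = 1. 51 = 4×12 + 3. So 11^{51} ≡ 11^{3} ≡ 15 mod 28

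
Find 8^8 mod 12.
By repeated squaring mod 12: 8^{1}≡8, 8^{2}≡4, 8^{4}≡4, 8^{8}≡4. So 8^{8} ≡ 4 mod 12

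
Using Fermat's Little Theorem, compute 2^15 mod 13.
By Fermat: 2^{12} ≡ 1 (mod 13). So 2^{15} = 2^{12} · 2^{3} ≡ 2^{3} ≡ 8 (mod 13)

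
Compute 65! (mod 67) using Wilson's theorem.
(66)! = (65)! × (66) ≡ -1 (mod 67). So (65)! ≡ -1 × (66)^(-1) ≡ (-1)×(-1) = 1 (mod 67)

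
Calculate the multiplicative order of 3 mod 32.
Powers of 3 mod 32: 3^1≡3, 3^2≡9, 3^3≡27, 3^4≡17, 3^5≡19, 3^6≡25, 3^7≡11, 3^8≡1. Order = 8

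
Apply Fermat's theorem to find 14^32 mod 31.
By Fermat: 14^{30} ≡ 1 mod 31. So 14^{32} = 14^{30} · 14^{2} ≡ 14^{2} ≡ 10 mod 31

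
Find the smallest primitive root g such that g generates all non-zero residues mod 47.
g = 5. For each prime q|46: 5^{23}≡46, 5^{2}≡25, none ≡ 1, so ord_47(5) = 46 and 5 is a primitive root.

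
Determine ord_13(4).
Powers of 4 mod 13: 4^1≡4, 4^2≡3, 4^3≡12, 4^4≡9, 4^5≡10, 4^6≡1. So the order of 4 is 6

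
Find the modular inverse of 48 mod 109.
Since 109 is prime, by Fermat 48^(-1) ≡ 48^{107} ≡ 25 mod 109. Verify: 48 × 25 = 1200 ≡ 1 mod 109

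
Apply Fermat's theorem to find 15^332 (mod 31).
By Fermat: 15^{30} ≡ 1 (mod 31). 332 ≡ 2 (mod 30). So 15^{332} ≡ 15^{2} ≡ 8 (mod 31)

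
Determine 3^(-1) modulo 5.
Since 5 is prime, by Fermat 3^(-1) ≡ 3^{3} ≡ 2 (mod 5). Verify: 3 × 2 = 6 ≡ 1 (mod 5)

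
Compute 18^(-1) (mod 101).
Since 101 is prime, by Fermat 18^(-1) ≡ 18^{99} ≡ 73 (mod 101). Verify: 18 × 73 = 1314 ≡ 1 (mod 101)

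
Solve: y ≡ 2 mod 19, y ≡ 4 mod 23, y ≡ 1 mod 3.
M = 19 × 23 × 3 = 1311. M₁ = 69, y₁ ≡ 8 mod 19. M₂ = 57, y₂ ≡ 21 mod 23. M₃ = 437, y₃ ≡ 2 mod 3. y = 2×69×8 + 4×57×21 + 1×437×2 ≡ 211 mod 1311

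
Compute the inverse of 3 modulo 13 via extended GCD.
Extended GCD: 3(-4) + 13(1) = 1. So 3^(-1) ≡ -4 ≡ 9 (mod 13). Verify: 3 × 9 = 27 ≡ 1 (mod 13)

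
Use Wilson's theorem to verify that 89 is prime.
(88)! mod 89 = 88. Since this equals -1 (mod 89), Wilson confirms 89 is prime.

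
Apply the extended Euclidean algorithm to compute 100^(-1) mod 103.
Extended GCD: 100(34) + 103(-33) = 1. So 100^(-1) ≡ 34 (mod 103). Verify: 100 × 34 = 3400 ≡ 1 (mod 103)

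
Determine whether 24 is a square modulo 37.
By Euler's criterion: 24^{18} ≡ 36 (mod 37). Since this equals -1 (≡ 36), 24 is not a QR.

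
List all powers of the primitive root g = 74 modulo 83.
74^1, 74^2, ..., 74^{82} mod 83: [74, 81, 18, 4, 47, 75, 72, 16, 22, 51, 39, 64, 5, 38, 73, 7, 20, 69, 43, 28, 80, 27, 6, 29, 71, 25, 24, 33, 35, 17, 13, 49, 57, 68, 52, 30, 62, 23, 42, 37, 82, 9, 2, 65, 79, 36, 8, 11, 67, 61, 32, 44, 19, 78, 45, 10, 76, 63, 14, 40, 55, 3, 56, 77, 54, 12, 58, 59, 50, 48, 66, 70, 34, 26, 15, 31, 53, 21, 60, 41, 46, 1]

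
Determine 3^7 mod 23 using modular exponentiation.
By repeated squaring (mod 23): 3^{1}≡3, 3^{2}≡9, 3^{4}≡12. Then 3^{7} = 3^{4+2+1} ≡ 12 × 9 × 3 ≡ 2 (mod 23)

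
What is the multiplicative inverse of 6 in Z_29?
Since 29 is prime, by Fermat 6^(-1) ≡ 6^{27} ≡ 5 (mod 29). Verify: 6 × 5 = 30 ≡ 1 (mod 29)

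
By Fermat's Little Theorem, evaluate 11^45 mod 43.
By Fermat: 11^{42} ≡ 1 (mod 43). So 11^{45} = 11^{42} · 11^{3} ≡ 11^{3} ≡ 41 (mod 43)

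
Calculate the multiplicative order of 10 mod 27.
Powers of 10 mod 27: 10^1≡10, 10^2≡19, 10^3≡1. So the order of 10 is 3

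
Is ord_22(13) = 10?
Powers of 13 mod 22: 13^1≡13, 13^2≡15, 13^3≡19, 13^4≡5, 13^5≡21, 13^6≡9, 13^7≡7, 13^8≡3, 13^9≡17, 13^10≡1. First k with 13^k≡1 is k=10. Yes, ord_22(13) = 10.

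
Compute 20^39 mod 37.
Using Fermat: 20^{36} ≡ 1 mod 37. 39 ≡ 3 mod 36. So 20^{39} ≡ 20^{3} ≡ 8 mod 37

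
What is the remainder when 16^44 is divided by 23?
Using Fermat: 16^{22} ≡ 1 mod 23. 44 ≡ 0 mod 22. So 16^{44} ≡ 16^{0} ≡ 1 mod 23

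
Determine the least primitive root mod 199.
g = 3. For each prime q|198: 3^{99}≡198, 3^{66}≡106, 3^{18}≡125, none ≡ 1, so ord_199(3) = 198 and 3 is a primitive root.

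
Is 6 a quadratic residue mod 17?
By Euler's criterion: 6^{8} ≡ 16 mod 17. Since this equals -1 (≡ 16), 6 is not a QR.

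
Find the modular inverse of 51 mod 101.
Since 101 is prime, by Fermat 51^(-1) ≡ 51^{99} ≡ 2 (mod 101). Verify: 51 × 2 = 102 ≡ 1 (mod 101)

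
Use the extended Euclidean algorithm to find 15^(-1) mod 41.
Extended GCD: 15(11) + 41(-4) = 1. So 15^(-1) ≡ 11 mod 41. Verify: 15 × 11 = 165 ≡ 1 mod 41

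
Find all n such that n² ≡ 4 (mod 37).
The square roots of 4 mod 37 are 35 and 2. Verify: 35² = 1225 ≡ 4 (mod 37)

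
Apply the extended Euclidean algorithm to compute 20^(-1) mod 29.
Extended GCD: 20(-13) + 29(9) = 1. So 20^(-1) ≡ -13 ≡ 16 mod 29. Verify: 20 × 16 = 320 ≡ 1 mod 29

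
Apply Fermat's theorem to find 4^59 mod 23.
By Fermat: 4^{22} ≡ 1 mod 23. 59 = 2×22 + 15. So 4^{59} ≡ 4^{15} ≡ 3 mod 23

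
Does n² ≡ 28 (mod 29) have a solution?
By Euler's criterion: 28^{14} ≡ 1 (mod 29). Since this equals 1, 28 is a QR.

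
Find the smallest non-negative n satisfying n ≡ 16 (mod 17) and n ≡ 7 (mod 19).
M = 17 × 19 = 323. M₁ = 19, y₁ ≡ 9 (mod 17). M₂ = 17, y₂ ≡ 9 (mod 19). n = 16×19×9 + 7×17×9 ≡ 254 (mod 323)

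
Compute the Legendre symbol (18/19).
(18/19) = 18^{9} mod 19 = -1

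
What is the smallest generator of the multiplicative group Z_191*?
g = 19. Powers: [19, 170, 174, 59, 166, 98, 143, 43, 53, ...] generates all 190 non-zero residues.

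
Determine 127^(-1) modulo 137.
Since 137 is prime, by Fermat 127^(-1) ≡ 127^{135} ≡ 41 mod 137. Verify: 127 × 41 = 5207 ≡ 1 mod 137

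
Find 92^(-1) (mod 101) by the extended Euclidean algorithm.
Extended GCD: 92(-45) + 101(41) = 1. So 92^(-1) ≡ -45 ≡ 56 (mod 101). Verify: 92 × 56 = 5152 ≡ 1 (mod 101)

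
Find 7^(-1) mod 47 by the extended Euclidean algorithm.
Extended GCD: 7(-20) + 47(3) = 1. So 7^(-1) ≡ -20 ≡ 27 mod 47. Verify: 7 × 27 = 189 ≡ 1 mod 47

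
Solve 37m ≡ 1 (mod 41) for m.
Since 41 is prime, by Fermat 37^(-1) ≡ 37^{39} ≡ 10 (mod 41). Verify: 37 × 10 = 370 ≡ 1 (mod 41)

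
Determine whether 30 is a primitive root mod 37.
30^{18} ≡ 1 (mod 37) and 18 < 36, so ord_37(30) = 18 ≠ 36 and 30 is not a primitive root.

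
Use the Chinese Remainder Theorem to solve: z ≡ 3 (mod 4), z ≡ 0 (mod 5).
M = 4 × 5 = 20. M₁ = 5, y₁ ≡ 1 (mod 4). M₂ = 4, y₂ ≡ 4 (mod 5). z = 3×5×1 + 0×4×4 ≡ 15 (mod 20)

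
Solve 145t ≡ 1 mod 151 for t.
Since 151 is prime, by Fermat 145^(-1) ≡ 145^{149} ≡ 25 mod 151. Verify: 145 × 25 = 3625 ≡ 1 mod 151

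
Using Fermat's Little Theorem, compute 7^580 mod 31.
By Fermat: 7^{30} ≡ 1 mod 31. 580 ≡ 10 mod 30. So 7^{580} ≡ 7^{10} ≡ 25 mod 31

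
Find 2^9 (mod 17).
By repeated squaring (mod 17): 2^{1}≡2, 2^{2}≡4, 2^{4}≡16, 2^{8}≡1. Then 2^{9} = 2^{8+1} ≡ 1 × 2 ≡ 2 (mod 17)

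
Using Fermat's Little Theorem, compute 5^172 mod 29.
By Fermat: 5^{28} ≡ 1 (mod 29). 172 ≡ 4 (mod 28). So 5^{172} ≡ 5^{4} ≡ 16 (mod 29)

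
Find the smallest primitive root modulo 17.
g = 3. Powers: [3, 9, 10, 13, 5, 15, ...] generates all 16 non-zero residues.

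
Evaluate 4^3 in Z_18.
4^{3} = 64 ≡ 10 mod 18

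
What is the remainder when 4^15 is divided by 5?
Using Fermat: 4^{4} ≡ 1 (mod 5). 15 ≡ 3 (mod 4). So 4^{15} ≡ 4^{3} ≡ 4 (mod 5)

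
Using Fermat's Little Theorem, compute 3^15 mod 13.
By Fermat: 3^{12} ≡ 1 (mod 13). So 3^{15} = 3^{12} · 3^{3} ≡ 3^{3} ≡ 1 (mod 13)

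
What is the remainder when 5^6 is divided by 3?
Using Fermat: 5^{2} ≡ 1 (mod 3). 6 ≡ 0 (mod 2). So 5^{6} ≡ 5^{0} ≡ 1 (mod 3)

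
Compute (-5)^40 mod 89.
By repeated squaring mod 89: (-5)^{1}≡84, (-5)^{2}≡25, (-5)^{4}≡2, (-5)^{8}≡4, (-5)^{16}≡16, (-5)^{32}≡78. Then (-5)^{40} = (-5)^{32+8} ≡ 78 × 4 ≡ 45 mod 89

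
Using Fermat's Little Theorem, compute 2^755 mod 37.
By Fermat: 2^{36} ≡ 1 mod 37. 755 ≡ 35 mod 36. So 2^{755} ≡ 2^{35} ≡ 19 mod 37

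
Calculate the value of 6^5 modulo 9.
By repeated squaring (mod 9): 6^{1}≡6, 6^{2}≡0, 6^{4}≡0. Then 6^{5} = 6^{4+1} ≡ 0 × 6 ≡ 0 (mod 9)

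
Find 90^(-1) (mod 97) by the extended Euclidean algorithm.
Extended GCD: 90(-14) + 97(13) = 1. So 90^(-1) ≡ -14 ≡ 83 (mod 97). Verify: 90 × 83 = 7470 ≡ 1 (mod 97)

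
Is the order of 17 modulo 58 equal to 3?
Powers of 17 mod 58: 17^1≡17, 17^2≡57, 17^3≡41, 17^4≡1. 17^3≡41≢1, so ord ≠ 3. No, the actual order is 4.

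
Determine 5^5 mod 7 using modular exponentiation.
By repeated squaring (mod 7): 5^{1}≡5, 5^{2}≡4, 5^{4}≡2. Then 5^{5} = 5^{4+1} ≡ 2 × 5 ≡ 3 (mod 7)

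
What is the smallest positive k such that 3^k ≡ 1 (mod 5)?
Powers of 3 mod 5: 3^1≡3, 3^2≡4, 3^3≡2, 3^4≡1. Order = 4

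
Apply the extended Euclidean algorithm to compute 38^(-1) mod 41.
Extended GCD: 38(-14) + 41(13) = 1. So 38^(-1) ≡ -14 ≡ 27 mod 41. Verify: 38 × 27 = 1026 ≡ 1 mod 41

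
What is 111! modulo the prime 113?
(112)! = (111)! × (112) ≡ -1 (mod 113). So (111)! ≡ -1 × (112)^(-1) ≡ (-1)×(-1) = 1 (mod 113)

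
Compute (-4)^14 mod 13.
Using Fermat: (-4)^{12} ≡ 1 (mod 13). 14 ≡ 2 (mod 12). So (-4)^{14} ≡ (-4)^{2} ≡ 3 (mod 13)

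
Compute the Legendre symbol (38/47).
(38/47) = 38^{23} mod 47 = -1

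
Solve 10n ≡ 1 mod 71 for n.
Since 71 is prime, by Fermat 10^(-1) ≡ 10^{69} ≡ 64 mod 71. Verify: 10 × 64 = 640 ≡ 1 mod 71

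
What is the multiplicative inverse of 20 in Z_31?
Since 31 is prime, by Fermat 20^(-1) ≡ 20^{29} ≡ 14 (mod 31). Verify: 20 × 14 = 280 ≡ 1 (mod 31)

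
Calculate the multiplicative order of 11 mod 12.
Powers of 11 mod 12: 11^1≡11, 11^2≡1. ord_12(11) = 2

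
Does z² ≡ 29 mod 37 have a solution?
By Euler's criterion: 29^{18} ≡ 36 mod 37. Since this equals -1 (≡ 36), 29 is not a QR.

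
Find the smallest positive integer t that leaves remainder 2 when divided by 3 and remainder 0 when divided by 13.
M = 3 × 13 = 39. M₁ = 13, y₁ ≡ 1 mod 3. M₂ = 3, y₂ ≡ 9 mod 13. t = 2×13×1 + 0×3×9 ≡ 26 mod 39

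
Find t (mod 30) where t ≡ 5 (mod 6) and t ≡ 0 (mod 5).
M = 6 × 5 = 30. M₁ = 5, y₁ ≡ 5 (mod 6). M₂ = 6, y₂ ≡ 1 (mod 5). t = 5×5×5 + 0×6×1 ≡ 5 (mod 30)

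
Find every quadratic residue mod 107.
QRs mod 107: {1, 3, 4, 9, 10, 11, 12, 13, 14, 16, 19, 23, 25, 27, 29, 30, 33, 34, 35, 36, 37, 39, 40, 41, 42, 44, 47, 48, 49, 52, 53, 56, 57, 61, 62, 64, 69, 75, 76, 79, 81, 83, 85, 86, 87, 89, 90, 92, 99, 100, 101, 102, 105}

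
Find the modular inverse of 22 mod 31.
Since 31 is prime, by Fermat 22^(-1) ≡ 22^{29} ≡ 24 (mod 31). Verify: 22 × 24 = 528 ≡ 1 (mod 31)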